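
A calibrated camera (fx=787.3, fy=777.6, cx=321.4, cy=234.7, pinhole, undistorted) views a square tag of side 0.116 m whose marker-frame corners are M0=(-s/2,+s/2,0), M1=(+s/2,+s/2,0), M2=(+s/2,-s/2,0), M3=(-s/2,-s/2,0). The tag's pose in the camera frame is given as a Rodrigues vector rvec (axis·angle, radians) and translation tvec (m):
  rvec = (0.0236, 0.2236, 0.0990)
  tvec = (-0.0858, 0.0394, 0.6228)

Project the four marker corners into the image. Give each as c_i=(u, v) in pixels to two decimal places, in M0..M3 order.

c0=(139.13, 346.01) c1=(276.30, 365.49) c2=(290.33, 218.76) c3=(151.73, 205.08)

Intrinsics K: fx=787.3, fy=777.6, cx=321.4, cy=234.7
Marker side s = 0.116 m; corners in marker frame (Z=0):
  M0 = (-0.0580, +0.0580, 0)
  M1 = (+0.0580, +0.0580, 0)
  M2 = (+0.0580, -0.0580, 0)
  M3 = (-0.0580, -0.0580, 0)
rvec = (0.0236, 0.2236, 0.0990), |rvec| = θ = 0.24567 rad = 14.076°
Rodrigues: sinθ=0.24321, 1−cosθ=0.03003; R = I + sinθ·[k]× + (1−cosθ)·[k]×²:
    [+0.97025 -0.09538 +0.22252]
    [+0.10063 +0.99485 -0.01235]
    [-0.22020 +0.03438 +0.97485]
t = (-0.0858, 0.0394, 0.6228) m
M0: Pc = R·M0+t = (-0.14761, +0.09126, +0.63757); u = 787.3·(-0.14761)/0.63757 + 321.4 = 139.1272, v = 777.6·(+0.09126)/0.63757 + 234.7 = 346.0098
M1: Pc = R·M1+t = (-0.03506, +0.10294, +0.61202); u = 787.3·(-0.03506)/0.61202 + 321.4 = 276.3022, v = 777.6·(+0.10294)/0.61202 + 234.7 = 365.4868
M2: Pc = R·M2+t = (-0.02399, -0.01246, +0.60803); u = 787.3·(-0.02399)/0.60803 + 321.4 = 290.3328, v = 777.6·(-0.01246)/0.60803 + 234.7 = 218.7595
M3: Pc = R·M3+t = (-0.13654, -0.02414, +0.63358); u = 787.3·(-0.13654)/0.63358 + 321.4 = 151.7288, v = 777.6·(-0.02414)/0.63358 + 234.7 = 205.0753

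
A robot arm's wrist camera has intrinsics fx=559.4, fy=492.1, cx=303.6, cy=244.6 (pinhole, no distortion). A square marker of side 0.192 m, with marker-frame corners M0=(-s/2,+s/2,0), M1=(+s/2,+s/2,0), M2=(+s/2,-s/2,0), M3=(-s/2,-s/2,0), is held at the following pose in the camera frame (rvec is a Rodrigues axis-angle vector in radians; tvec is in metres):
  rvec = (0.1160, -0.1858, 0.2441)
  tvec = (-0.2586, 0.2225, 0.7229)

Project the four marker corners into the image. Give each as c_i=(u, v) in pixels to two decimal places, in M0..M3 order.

Intrinsics K: fx=559.4, fy=492.1, cx=303.6, cy=244.6
Marker side s = 0.192 m; corners in marker frame (Z=0):
  M0 = (-0.0960, +0.0960, 0)
  M1 = (+0.0960, +0.0960, 0)
  M2 = (+0.0960, -0.0960, 0)
  M3 = (-0.0960, -0.0960, 0)
rvec = (0.1160, -0.1858, 0.2441), |rvec| = θ = 0.32797 rad = 18.791°
Rodrigues: sinθ=0.32212, 1−cosθ=0.05330; R = I + sinθ·[k]× + (1−cosθ)·[k]×²:
    [+0.95337 -0.25043 -0.16846]
    [+0.22907 +0.96381 -0.13641]
    [+0.19652 +0.09146 +0.97623]
t = (-0.2586, 0.2225, 0.7229) m
M0: Pc = R·M0+t = (-0.37416, +0.29303, +0.71281); u = 559.4·(-0.37416)/0.71281 + 303.6 = 9.9645, v = 492.1·(+0.29303)/0.71281 + 244.6 = 446.9002
M1: Pc = R·M1+t = (-0.19112, +0.33702, +0.75055); u = 559.4·(-0.19112)/0.75055 + 303.6 = 161.1552, v = 492.1·(+0.33702)/0.75055 + 244.6 = 465.5665
M2: Pc = R·M2+t = (-0.14304, +0.15197, +0.73299); u = 559.4·(-0.14304)/0.73299 + 303.6 = 194.4380, v = 492.1·(+0.15197)/0.73299 + 244.6 = 346.6238
M3: Pc = R·M3+t = (-0.32608, +0.10798, +0.69525); u = 559.4·(-0.32608)/0.69525 + 303.6 = 41.2350, v = 492.1·(+0.10798)/0.69525 + 244.6 = 321.0310

c0=(9.96, 446.90) c1=(161.16, 465.57) c2=(194.44, 346.62) c3=(41.24, 321.03)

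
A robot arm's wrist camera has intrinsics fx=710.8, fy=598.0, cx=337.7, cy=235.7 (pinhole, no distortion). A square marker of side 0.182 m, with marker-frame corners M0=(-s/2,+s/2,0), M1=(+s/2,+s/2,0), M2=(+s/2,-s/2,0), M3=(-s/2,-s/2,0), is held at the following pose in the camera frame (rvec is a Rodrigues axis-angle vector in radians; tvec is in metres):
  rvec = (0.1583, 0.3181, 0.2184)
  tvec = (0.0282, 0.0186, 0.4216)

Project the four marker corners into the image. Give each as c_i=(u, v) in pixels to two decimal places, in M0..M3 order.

Intrinsics K: fx=710.8, fy=598.0, cx=337.7, cy=235.7
Marker side s = 0.182 m; corners in marker frame (Z=0):
  M0 = (-0.0910, +0.0910, 0)
  M1 = (+0.0910, +0.0910, 0)
  M2 = (+0.0910, -0.0910, 0)
  M3 = (-0.0910, -0.0910, 0)
rvec = (0.1583, 0.3181, 0.2184), |rvec| = θ = 0.41707 rad = 23.896°
Rodrigues: sinθ=0.40508, 1−cosθ=0.08572; R = I + sinθ·[k]× + (1−cosθ)·[k]×²:
    [+0.92663 -0.18731 +0.32600]
    [+0.23694 +0.96415 -0.11951]
    [-0.29192 +0.18799 +0.93779]
t = (0.0282, 0.0186, 0.4216) m
M0: Pc = R·M0+t = (-0.07317, +0.08478, +0.46527); u = 710.8·(-0.07317)/0.46527 + 337.7 = 225.9199, v = 598.0·(+0.08478)/0.46527 + 235.7 = 344.6600
M1: Pc = R·M1+t = (+0.09548, +0.12790, +0.41214); u = 710.8·(+0.09548)/0.41214 + 337.7 = 502.3664, v = 598.0·(+0.12790)/0.41214 + 235.7 = 421.2753
M2: Pc = R·M2+t = (+0.12957, -0.04758, +0.37793); u = 710.8·(+0.12957)/0.37793 + 337.7 = 581.3895, v = 598.0·(-0.04758)/0.37793 + 235.7 = 160.4202
M3: Pc = R·M3+t = (-0.03908, -0.09070, +0.43106); u = 710.8·(-0.03908)/0.43106 + 337.7 = 273.2613, v = 598.0·(-0.09070)/0.43106 + 235.7 = 109.8753

c0=(225.92, 344.66) c1=(502.37, 421.28) c2=(581.39, 160.42) c3=(273.26, 109.88)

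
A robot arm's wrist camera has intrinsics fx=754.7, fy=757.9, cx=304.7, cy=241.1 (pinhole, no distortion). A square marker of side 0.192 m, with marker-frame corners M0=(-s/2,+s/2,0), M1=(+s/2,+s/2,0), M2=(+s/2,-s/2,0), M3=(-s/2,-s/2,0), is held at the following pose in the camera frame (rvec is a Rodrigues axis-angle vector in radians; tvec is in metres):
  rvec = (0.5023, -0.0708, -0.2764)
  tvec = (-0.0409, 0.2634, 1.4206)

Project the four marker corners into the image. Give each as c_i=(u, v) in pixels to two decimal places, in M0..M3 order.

Intrinsics K: fx=754.7, fy=757.9, cx=304.7, cy=241.1
Marker side s = 0.192 m; corners in marker frame (Z=0):
  M0 = (-0.0960, +0.0960, 0)
  M1 = (+0.0960, +0.0960, 0)
  M2 = (+0.0960, -0.0960, 0)
  M3 = (-0.0960, -0.0960, 0)
rvec = (0.5023, -0.0708, -0.2764), |rvec| = θ = 0.57768 rad = 33.099°
Rodrigues: sinθ=0.54608, 1−cosθ=0.16227; R = I + sinθ·[k]× + (1−cosθ)·[k]×²:
    [+0.96041 +0.24399 -0.13444]
    [-0.27857 +0.84017 -0.46531]
    [-0.00058 +0.48434 +0.87488]
t = (-0.0409, 0.2634, 1.4206) m
M0: Pc = R·M0+t = (-0.10968, +0.37080, +1.46715); u = 754.7·(-0.10968)/1.46715 + 304.7 = 248.2825, v = 757.9·(+0.37080)/1.46715 + 241.1 = 432.6471
M1: Pc = R·M1+t = (+0.07472, +0.31731, +1.46704); u = 754.7·(+0.07472)/1.46704 + 304.7 = 343.1401, v = 757.9·(+0.31731)/1.46704 + 241.1 = 405.0297
M2: Pc = R·M2+t = (+0.02788, +0.15600, +1.37405); u = 754.7·(+0.02788)/1.37405 + 304.7 = 320.0115, v = 757.9·(+0.15600)/1.37405 + 241.1 = 327.1472
M3: Pc = R·M3+t = (-0.15652, +0.20949, +1.37416); u = 754.7·(-0.15652)/1.37416 + 304.7 = 218.7364, v = 757.9·(+0.20949)/1.37416 + 241.1 = 356.6398

c0=(248.28, 432.65) c1=(343.14, 405.03) c2=(320.01, 327.15) c3=(218.74, 356.64)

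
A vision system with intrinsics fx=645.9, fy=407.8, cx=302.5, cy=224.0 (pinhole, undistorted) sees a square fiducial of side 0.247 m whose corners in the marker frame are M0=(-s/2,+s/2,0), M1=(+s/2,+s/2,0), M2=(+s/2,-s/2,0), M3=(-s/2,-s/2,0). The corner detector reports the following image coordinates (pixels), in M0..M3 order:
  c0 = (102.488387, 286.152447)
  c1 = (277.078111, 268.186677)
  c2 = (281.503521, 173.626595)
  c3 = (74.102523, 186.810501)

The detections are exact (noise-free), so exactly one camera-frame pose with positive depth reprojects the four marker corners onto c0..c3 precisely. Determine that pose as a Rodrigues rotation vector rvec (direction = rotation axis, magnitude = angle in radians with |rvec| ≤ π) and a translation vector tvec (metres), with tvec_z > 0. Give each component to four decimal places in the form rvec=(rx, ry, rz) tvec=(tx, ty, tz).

Intrinsics K: fx=645.9, fy=407.8, cx=302.5, cy=224.0
Marker side s = 0.247 m; corners in marker frame (Z=0):
  M0 = (-0.1235, +0.1235, 0)
  M1 = (+0.1235, +0.1235, 0)
  M2 = (+0.1235, -0.1235, 0)
  M3 = (-0.1235, -0.1235, 0)
Detected image corners:
  c0 = (102.488387, 286.152447) px
  c1 = (277.078111, 268.186677) px
  c2 = (281.503521, 173.626595) px
  c3 = (74.102523, 186.810501) px
Planar DLT: solve 8×8 A·h = b for H (H[2,2]=1):
  H  [+824.37944 +170.24953 +187.92956]
  H  [+6.64444 +546.78195 +232.44559]
  H  [+0.30831 +0.67617 +1.00000]
B = K⁻¹H; ‖b₁‖=1.183112, ‖b₂‖=1.183112; λ = 2/(‖b₁‖+‖b₂‖) = 0.845228, sign → tz>0 ⇒ λ=+0.845228
r₁ = λ·B[:,0] = (+0.95674,-0.12937,+0.26059); r₂ = λ·B[:,1] = (-0.04487,+0.81936,+0.57152)
r₃ = r₁×r₂ = (-0.28746,-0.55849,+0.77811); SVD([r₁ r₂ r₃]) → R = UVᵀ:
  R  [+0.95674 -0.04487 -0.28746]
  R  [-0.12937 +0.81936 -0.55849]
  R  [+0.26059 +0.57152 +0.77811]
t = (-0.14993, +0.01750, +0.84523) m
tr R = 2.554214; θ = arccos((tr R − 1)/2) = 0.680740 rad = 39.004°
axis k = ((R−Rᵀ)₃₂, (R−Rᵀ)₁₃, (R−Rᵀ)₂₁) / (2 sinθ) = (+0.897733, -0.435396, -0.067126)
rvec = θ·k = (+0.611123, -0.296392, -0.045695)

rvec=(0.6111, -0.2964, -0.0457) tvec=(-0.1499, 0.0175, 0.8452)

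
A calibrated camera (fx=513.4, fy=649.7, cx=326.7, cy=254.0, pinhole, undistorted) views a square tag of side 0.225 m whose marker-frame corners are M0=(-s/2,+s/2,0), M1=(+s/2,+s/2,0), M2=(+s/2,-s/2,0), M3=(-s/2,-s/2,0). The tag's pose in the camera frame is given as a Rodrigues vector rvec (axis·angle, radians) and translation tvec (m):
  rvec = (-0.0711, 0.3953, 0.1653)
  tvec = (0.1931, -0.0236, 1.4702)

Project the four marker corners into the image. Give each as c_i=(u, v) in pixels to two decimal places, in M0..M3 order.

Intrinsics K: fx=513.4, fy=649.7, cx=326.7, cy=254.0
Marker side s = 0.225 m; corners in marker frame (Z=0):
  M0 = (-0.1125, +0.1125, 0)
  M1 = (+0.1125, +0.1125, 0)
  M2 = (+0.1125, -0.1125, 0)
  M3 = (-0.1125, -0.1125, 0)
rvec = (-0.0711, 0.3953, 0.1653), |rvec| = θ = 0.43433 rad = 24.885°
Rodrigues: sinθ=0.42080, 1−cosθ=0.09285; R = I + sinθ·[k]× + (1−cosθ)·[k]×²:
    [+0.90964 -0.17399 +0.37720]
    [+0.14632 +0.98406 +0.10105]
    [-0.38877 -0.03672 +0.92060]
t = (0.1931, -0.0236, 1.4702) m
M0: Pc = R·M0+t = (+0.07119, +0.07065, +1.50981); u = 513.4·(+0.07119)/1.50981 + 326.7 = 350.9084, v = 649.7·(+0.07065)/1.50981 + 254.0 = 284.4005
M1: Pc = R·M1+t = (+0.27586, +0.10357, +1.42233); u = 513.4·(+0.27586)/1.42233 + 326.7 = 426.2740, v = 649.7·(+0.10357)/1.42233 + 254.0 = 301.3083
M2: Pc = R·M2+t = (+0.31501, -0.11785, +1.43059); u = 513.4·(+0.31501)/1.43059 + 326.7 = 439.7475, v = 649.7·(-0.11785)/1.43059 + 254.0 = 200.4805
M3: Pc = R·M3+t = (+0.11034, -0.15077, +1.51807); u = 513.4·(+0.11034)/1.51807 + 326.7 = 364.0158, v = 649.7·(-0.15077)/1.51807 + 254.0 = 189.4746

c0=(350.91, 284.40) c1=(426.27, 301.31) c2=(439.75, 200.48) c3=(364.02, 189.47)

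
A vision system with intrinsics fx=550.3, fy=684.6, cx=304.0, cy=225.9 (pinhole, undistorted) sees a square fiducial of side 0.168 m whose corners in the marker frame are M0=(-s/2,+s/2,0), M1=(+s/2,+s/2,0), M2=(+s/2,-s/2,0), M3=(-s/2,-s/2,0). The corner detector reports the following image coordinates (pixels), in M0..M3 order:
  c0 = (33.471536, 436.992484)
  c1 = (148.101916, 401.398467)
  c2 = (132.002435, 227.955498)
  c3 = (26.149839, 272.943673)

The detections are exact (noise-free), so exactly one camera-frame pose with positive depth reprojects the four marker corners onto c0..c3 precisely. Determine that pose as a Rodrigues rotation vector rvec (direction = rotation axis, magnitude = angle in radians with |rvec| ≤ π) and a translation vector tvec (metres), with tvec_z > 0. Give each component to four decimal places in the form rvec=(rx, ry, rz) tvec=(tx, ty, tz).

rvec=(-0.2560, 0.3354, -0.2500) tvec=(-0.2697, 0.1044, 0.6706)

Intrinsics K: fx=550.3, fy=684.6, cx=304.0, cy=225.9
Marker side s = 0.168 m; corners in marker frame (Z=0):
  M0 = (-0.0840, +0.0840, 0)
  M1 = (+0.0840, +0.0840, 0)
  M2 = (+0.0840, -0.0840, 0)
  M3 = (-0.0840, -0.0840, 0)
Detected image corners:
  c0 = (33.471536, 436.992484) px
  c1 = (148.101916, 401.398467) px
  c2 = (132.002435, 227.955498) px
  c3 = (26.149839, 272.943673) px
Planar DLT: solve 8×8 A·h = b for H (H[2,2]=1):
  H  [+618.43925 +32.41282 +82.71363]
  H  [-385.99154 +860.15295 +332.52355]
  H  [-0.43354 -0.42789 +1.00000]
B = K⁻¹H; ‖b₁‖=1.491188, ‖b₂‖=1.491188; λ = 2/(‖b₁‖+‖b₂‖) = 0.670606, sign → tz>0 ⇒ λ=+0.670606
r₁ = λ·B[:,0] = (+0.91425,-0.28217,-0.29073); r₂ = λ·B[:,1] = (+0.19802,+0.93726,-0.28695)
r₃ = r₁×r₂ = (+0.35346,+0.20477,+0.91276); SVD([r₁ r₂ r₃]) → R = UVᵀ:
  R  [+0.91425 +0.19802 +0.35346]
  R  [-0.28217 +0.93726 +0.20477]
  R  [-0.29073 -0.28695 +0.91276]
t = (-0.26966, +0.10444, +0.67061) m
tr R = 2.764270; θ = arccos((tr R − 1)/2) = 0.490421 rad = 28.099°
axis k = ((R−Rᵀ)₃₂, (R−Rᵀ)₁₃, (R−Rᵀ)₂₁) / (2 sinθ) = (-0.522001, +0.683862, -0.509753)
rvec = θ·k = (-0.256000, +0.335380, -0.249993)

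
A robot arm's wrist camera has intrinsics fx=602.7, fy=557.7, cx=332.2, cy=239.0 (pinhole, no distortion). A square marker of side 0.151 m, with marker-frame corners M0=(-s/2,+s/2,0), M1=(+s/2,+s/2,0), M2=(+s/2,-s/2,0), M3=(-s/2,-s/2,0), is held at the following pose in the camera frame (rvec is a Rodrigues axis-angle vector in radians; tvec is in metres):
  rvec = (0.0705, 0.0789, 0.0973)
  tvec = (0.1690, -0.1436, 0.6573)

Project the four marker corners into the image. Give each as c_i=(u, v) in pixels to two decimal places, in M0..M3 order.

c0=(410.61, 175.46) c1=(549.36, 187.14) c2=(566.38, 56.83) c3=(424.98, 47.20)

Intrinsics K: fx=602.7, fy=557.7, cx=332.2, cy=239.0
Marker side s = 0.151 m; corners in marker frame (Z=0):
  M0 = (-0.0755, +0.0755, 0)
  M1 = (+0.0755, +0.0755, 0)
  M2 = (+0.0755, -0.0755, 0)
  M3 = (-0.0755, -0.0755, 0)
rvec = (0.0705, 0.0789, 0.0973), |rvec| = θ = 0.14375 rad = 8.236°
Rodrigues: sinθ=0.14325, 1−cosθ=0.01031; R = I + sinθ·[k]× + (1−cosθ)·[k]×²:
    [+0.99217 -0.09419 +0.08205]
    [+0.09974 +0.99279 -0.06643]
    [-0.07520 +0.07409 +0.99441]
t = (0.1690, -0.1436, 0.6573) m
M0: Pc = R·M0+t = (+0.08698, -0.07617, +0.66857); u = 602.7·(+0.08698)/0.66857 + 332.2 = 410.6103, v = 557.7·(-0.07617)/0.66857 + 239.0 = 175.4577
M1: Pc = R·M1+t = (+0.23680, -0.06111, +0.65722); u = 602.7·(+0.23680)/0.65722 + 332.2 = 549.3551, v = 557.7·(-0.06111)/0.65722 + 239.0 = 187.1403
M2: Pc = R·M2+t = (+0.25102, -0.21103, +0.64603); u = 602.7·(+0.25102)/0.64603 + 332.2 = 566.3843, v = 557.7·(-0.21103)/0.64603 + 239.0 = 56.8271
M3: Pc = R·M3+t = (+0.10120, -0.22609, +0.65738); u = 602.7·(+0.10120)/0.65738 + 332.2 = 424.9841, v = 557.7·(-0.22609)/0.65738 + 239.0 = 47.1968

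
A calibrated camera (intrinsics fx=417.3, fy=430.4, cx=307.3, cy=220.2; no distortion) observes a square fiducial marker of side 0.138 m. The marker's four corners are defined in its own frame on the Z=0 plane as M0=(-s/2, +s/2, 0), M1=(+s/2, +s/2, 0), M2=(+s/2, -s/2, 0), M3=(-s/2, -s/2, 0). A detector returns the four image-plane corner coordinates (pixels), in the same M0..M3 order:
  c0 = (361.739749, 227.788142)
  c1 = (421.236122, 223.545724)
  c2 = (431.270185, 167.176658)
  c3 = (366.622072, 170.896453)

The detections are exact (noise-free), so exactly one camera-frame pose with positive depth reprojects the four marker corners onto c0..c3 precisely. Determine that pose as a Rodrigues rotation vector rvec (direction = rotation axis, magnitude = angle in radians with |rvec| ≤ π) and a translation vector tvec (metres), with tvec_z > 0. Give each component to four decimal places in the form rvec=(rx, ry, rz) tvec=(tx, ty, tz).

Intrinsics K: fx=417.3, fy=430.4, cx=307.3, cy=220.2
Marker side s = 0.138 m; corners in marker frame (Z=0):
  M0 = (-0.0690, +0.0690, 0)
  M1 = (+0.0690, +0.0690, 0)
  M2 = (+0.0690, -0.0690, 0)
  M3 = (-0.0690, -0.0690, 0)
Detected image corners:
  c0 = (361.739749, 227.788142) px
  c1 = (421.236122, 223.545724) px
  c2 = (431.270185, 167.176658) px
  c3 = (366.622072, 170.896453) px
Planar DLT: solve 8×8 A·h = b for H (H[2,2]=1):
  H  [+492.51429 +188.73204 +395.29462]
  H  [-7.20365 +531.65220 +198.53749]
  H  [+0.11008 +0.61465 +1.00000]
B = K⁻¹H; ‖b₁‖=1.107086, ‖b₂‖=1.107086; λ = 2/(‖b₁‖+‖b₂‖) = 0.903272, sign → tz>0 ⇒ λ=+0.903272
r₁ = λ·B[:,0] = (+0.99285,-0.06599,+0.09944); r₂ = λ·B[:,1] = (-0.00032,+0.83172,+0.55519)
r₃ = r₁×r₂ = (-0.11934,-0.55126,+0.82576); SVD([r₁ r₂ r₃]) → R = UVᵀ:
  R  [+0.99285 -0.00032 -0.11934]
  R  [-0.06599 +0.83172 -0.55126]
  R  [+0.09944 +0.55519 +0.82576]
t = (+0.19047, -0.04546, +0.90327) m
tr R = 2.650331; θ = arccos((tr R − 1)/2) = 0.600301 rad = 34.395°
axis k = ((R−Rᵀ)₃₂, (R−Rᵀ)₁₃, (R−Rᵀ)₂₁) / (2 sinθ) = (+0.979348, -0.193645, -0.058126)
rvec = θ·k = (+0.587904, -0.116245, -0.034893)

rvec=(0.5879, -0.1162, -0.0349) tvec=(0.1905, -0.0455, 0.9033)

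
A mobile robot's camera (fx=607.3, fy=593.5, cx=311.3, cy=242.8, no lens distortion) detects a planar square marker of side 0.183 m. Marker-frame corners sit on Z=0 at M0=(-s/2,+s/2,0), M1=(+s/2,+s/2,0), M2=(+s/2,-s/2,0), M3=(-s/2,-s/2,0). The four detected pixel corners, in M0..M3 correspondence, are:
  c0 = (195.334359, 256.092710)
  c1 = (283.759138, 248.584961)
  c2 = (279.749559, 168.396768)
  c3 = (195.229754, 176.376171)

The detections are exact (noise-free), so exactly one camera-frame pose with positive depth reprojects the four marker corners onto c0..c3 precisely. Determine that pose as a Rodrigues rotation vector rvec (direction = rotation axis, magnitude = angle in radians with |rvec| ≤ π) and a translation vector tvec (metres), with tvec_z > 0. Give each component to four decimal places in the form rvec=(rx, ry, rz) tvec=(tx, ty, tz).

Intrinsics K: fx=607.3, fy=593.5, cx=311.3, cy=242.8
Marker side s = 0.183 m; corners in marker frame (Z=0):
  M0 = (-0.0915, +0.0915, 0)
  M1 = (+0.0915, +0.0915, 0)
  M2 = (+0.0915, -0.0915, 0)
  M3 = (-0.0915, -0.0915, 0)
Detected image corners:
  c0 = (195.334359, 256.092710) px
  c1 = (283.759138, 248.584961) px
  c2 = (279.749559, 168.396768) px
  c3 = (195.229754, 176.376171) px
Planar DLT: solve 8×8 A·h = b for H (H[2,2]=1):
  H  [+458.92787 -47.35477 +238.27353]
  H  [-54.23738 +384.77006 +211.48473]
  H  [-0.05601 -0.24544 +1.00000]
B = K⁻¹H; ‖b₁‖=0.789367, ‖b₂‖=0.789367; λ = 2/(‖b₁‖+‖b₂‖) = 1.266838, sign → tz>0 ⇒ λ=+1.266838
r₁ = λ·B[:,0] = (+0.99370,-0.08674,-0.07095); r₂ = λ·B[:,1] = (+0.06060,+0.94850,-0.31093)
r₃ = r₁×r₂ = (+0.09427,+0.30467,+0.94778); SVD([r₁ r₂ r₃]) → R = UVᵀ:
  R  [+0.99370 +0.06060 +0.09427]
  R  [-0.08674 +0.94850 +0.30467]
  R  [-0.07095 -0.31093 +0.94778]
t = (-0.15233, -0.06684, +1.26684) m
tr R = 2.889982; θ = arccos((tr R − 1)/2) = 0.333229 rad = 19.093°
axis k = ((R−Rᵀ)₃₂, (R−Rᵀ)₁₃, (R−Rᵀ)₂₁) / (2 sinθ) = (-0.941003, +0.252557, -0.225228)
rvec = θ·k = (-0.313570, +0.084159, -0.075052)

rvec=(-0.3136, 0.0842, -0.0751) tvec=(-0.1523, -0.0668, 1.2668)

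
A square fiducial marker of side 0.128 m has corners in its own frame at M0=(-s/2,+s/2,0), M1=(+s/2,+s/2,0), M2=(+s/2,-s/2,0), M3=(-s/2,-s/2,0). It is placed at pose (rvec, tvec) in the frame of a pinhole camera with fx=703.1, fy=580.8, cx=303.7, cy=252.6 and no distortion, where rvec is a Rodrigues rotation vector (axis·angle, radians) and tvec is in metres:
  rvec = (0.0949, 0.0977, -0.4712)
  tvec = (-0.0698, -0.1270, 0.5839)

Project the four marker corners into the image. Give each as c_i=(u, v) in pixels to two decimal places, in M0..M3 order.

Intrinsics K: fx=703.1, fy=580.8, cx=303.7, cy=252.6
Marker side s = 0.128 m; corners in marker frame (Z=0):
  M0 = (-0.0640, +0.0640, 0)
  M1 = (+0.0640, +0.0640, 0)
  M2 = (+0.0640, -0.0640, 0)
  M3 = (-0.0640, -0.0640, 0)
rvec = (0.0949, 0.0977, -0.4712), |rvec| = θ = 0.49049 rad = 28.103°
Rodrigues: sinθ=0.47106, 1−cosθ=0.11790; R = I + sinθ·[k]× + (1−cosθ)·[k]×²:
    [+0.88652 +0.45708 +0.07192]
    [-0.44799 +0.88678 -0.11370]
    [-0.11574 +0.06858 +0.99091]
t = (-0.0698, -0.1270, 0.5839) m
M0: Pc = R·M0+t = (-0.09728, -0.04157, +0.59570); u = 703.1·(-0.09728)/0.59570 + 303.7 = 188.8757, v = 580.8·(-0.04157)/0.59570 + 252.6 = 212.0648
M1: Pc = R·M1+t = (+0.01619, -0.09892, +0.58088); u = 703.1·(+0.01619)/0.58088 + 303.7 = 323.2962, v = 580.8·(-0.09892)/0.58088 + 252.6 = 153.6965
M2: Pc = R·M2+t = (-0.04232, -0.21243, +0.57210); u = 703.1·(-0.04232)/0.57210 + 303.7 = 251.6949, v = 580.8·(-0.21243)/0.57210 + 252.6 = 36.9457
M3: Pc = R·M3+t = (-0.15579, -0.15508, +0.58692); u = 703.1·(-0.15579)/0.58692 + 303.7 = 117.0713, v = 580.8·(-0.15508)/0.58692 + 252.6 = 99.1341

c0=(188.88, 212.06) c1=(323.30, 153.70) c2=(251.69, 36.95) c3=(117.07, 99.13)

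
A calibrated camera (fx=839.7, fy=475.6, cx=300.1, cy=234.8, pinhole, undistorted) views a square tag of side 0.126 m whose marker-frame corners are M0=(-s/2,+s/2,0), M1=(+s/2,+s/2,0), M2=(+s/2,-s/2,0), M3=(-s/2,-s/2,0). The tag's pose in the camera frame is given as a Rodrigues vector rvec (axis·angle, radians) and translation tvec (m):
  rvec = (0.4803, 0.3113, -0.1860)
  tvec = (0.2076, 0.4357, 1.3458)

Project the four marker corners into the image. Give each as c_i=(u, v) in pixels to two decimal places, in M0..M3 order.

Intrinsics K: fx=839.7, fy=475.6, cx=300.1, cy=234.8
Marker side s = 0.126 m; corners in marker frame (Z=0):
  M0 = (-0.0630, +0.0630, 0)
  M1 = (+0.0630, +0.0630, 0)
  M2 = (+0.0630, -0.0630, 0)
  M3 = (-0.0630, -0.0630, 0)
rvec = (0.4803, 0.3113, -0.1860), |rvec| = θ = 0.60182 rad = 34.482°
Rodrigues: sinθ=0.56615, 1−cosθ=0.17570; R = I + sinθ·[k]× + (1−cosθ)·[k]×²:
    [+0.93621 +0.24750 +0.24951]
    [-0.10244 +0.87131 -0.47991]
    [-0.33618 +0.42374 +0.84109]
t = (0.2076, 0.4357, 1.3458) m
M0: Pc = R·M0+t = (+0.16421, +0.49705, +1.39368); u = 839.7·(+0.16421)/1.39368 + 300.1 = 399.0387, v = 475.6·(+0.49705)/1.39368 + 234.8 = 404.4202
M1: Pc = R·M1+t = (+0.28217, +0.48414, +1.35132); u = 839.7·(+0.28217)/1.35132 + 300.1 = 475.4412, v = 475.6·(+0.48414)/1.35132 + 234.8 = 405.1942
M2: Pc = R·M2+t = (+0.25099, +0.37435, +1.29792); u = 839.7·(+0.25099)/1.29792 + 300.1 = 462.4784, v = 475.6·(+0.37435)/1.29792 + 234.8 = 371.9747
M3: Pc = R·M3+t = (+0.13303, +0.38726, +1.34028); u = 839.7·(+0.13303)/1.34028 + 300.1 = 383.4421, v = 475.6·(+0.38726)/1.34028 + 234.8 = 372.2197

c0=(399.04, 404.42) c1=(475.44, 405.19) c2=(462.48, 371.97) c3=(383.44, 372.22)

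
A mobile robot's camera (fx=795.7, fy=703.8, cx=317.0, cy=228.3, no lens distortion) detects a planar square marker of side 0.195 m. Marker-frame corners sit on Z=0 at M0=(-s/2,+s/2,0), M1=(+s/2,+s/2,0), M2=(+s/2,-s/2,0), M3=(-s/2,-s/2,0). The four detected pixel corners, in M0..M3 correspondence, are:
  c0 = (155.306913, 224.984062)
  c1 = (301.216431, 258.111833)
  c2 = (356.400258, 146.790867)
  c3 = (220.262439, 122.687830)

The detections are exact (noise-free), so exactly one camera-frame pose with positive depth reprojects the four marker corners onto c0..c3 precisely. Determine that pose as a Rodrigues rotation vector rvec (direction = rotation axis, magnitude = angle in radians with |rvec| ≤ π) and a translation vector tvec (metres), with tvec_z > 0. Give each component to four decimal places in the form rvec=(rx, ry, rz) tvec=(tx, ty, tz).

Intrinsics K: fx=795.7, fy=703.8, cx=317.0, cy=228.3
Marker side s = 0.195 m; corners in marker frame (Z=0):
  M0 = (-0.0975, +0.0975, 0)
  M1 = (+0.0975, +0.0975, 0)
  M2 = (+0.0975, -0.0975, 0)
  M3 = (-0.0975, -0.0975, 0)
Detected image corners:
  c0 = (155.306913, 224.984062) px
  c1 = (301.216431, 258.111833) px
  c2 = (356.400258, 146.790867) px
  c3 = (220.262439, 122.687830) px
Planar DLT: solve 8×8 A·h = b for H (H[2,2]=1):
  H  [+643.62846 -433.96280 +257.62928]
  H  [+88.55581 +455.87633 +185.19700]
  H  [-0.30347 -0.48461 +1.00000]
B = K⁻¹H; ‖b₁‖=1.003439, ‖b₂‖=1.003439; λ = 2/(‖b₁‖+‖b₂‖) = 0.996573, sign → tz>0 ⇒ λ=+0.996573
r₁ = λ·B[:,0] = (+0.92660,+0.22350,-0.30243); r₂ = λ·B[:,1] = (-0.35111,+0.80217,-0.48294)
r₃ = r₁×r₂ = (+0.13467,+0.55368,+0.82177); SVD([r₁ r₂ r₃]) → R = UVᵀ:
  R  [+0.92660 -0.35111 +0.13467]
  R  [+0.22350 +0.80217 +0.55368]
  R  [-0.30243 -0.48294 +0.82177]
t = (-0.07436, -0.06103, +0.99657) m
tr R = 2.550538; θ = arccos((tr R − 1)/2) = 0.683656 rad = 39.171°
axis k = ((R−Rᵀ)₃₂, (R−Rᵀ)₁₃, (R−Rᵀ)₂₁) / (2 sinθ) = (-0.820596, +0.346008, +0.454864)
rvec = θ·k = (-0.561005, +0.236551, +0.310970)

rvec=(-0.5610, 0.2366, 0.3110) tvec=(-0.0744, -0.0610, 0.9966)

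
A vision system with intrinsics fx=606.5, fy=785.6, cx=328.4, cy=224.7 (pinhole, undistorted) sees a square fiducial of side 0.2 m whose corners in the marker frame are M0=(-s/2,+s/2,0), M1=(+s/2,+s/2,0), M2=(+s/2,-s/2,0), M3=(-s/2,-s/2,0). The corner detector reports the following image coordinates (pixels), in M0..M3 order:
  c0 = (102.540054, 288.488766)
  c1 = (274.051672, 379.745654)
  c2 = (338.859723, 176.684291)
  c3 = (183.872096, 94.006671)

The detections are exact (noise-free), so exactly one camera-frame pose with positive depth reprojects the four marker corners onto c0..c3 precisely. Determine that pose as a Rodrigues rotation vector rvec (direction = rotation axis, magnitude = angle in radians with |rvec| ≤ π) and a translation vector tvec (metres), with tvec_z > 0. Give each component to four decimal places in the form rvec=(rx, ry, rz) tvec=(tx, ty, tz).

rvec=(-0.3496, -0.0724, 0.3858) tvec=(-0.1156, 0.0044, 0.6893)

Intrinsics K: fx=606.5, fy=785.6, cx=328.4, cy=224.7
Marker side s = 0.2 m; corners in marker frame (Z=0):
  M0 = (-0.1000, +0.1000, 0)
  M1 = (+0.1000, +0.1000, 0)
  M2 = (+0.1000, -0.1000, 0)
  M3 = (-0.1000, -0.1000, 0)
Detected image corners:
  c0 = (102.540054, 288.488766) px
  c1 = (274.051672, 379.745654) px
  c2 = (338.859723, 176.684291) px
  c3 = (183.872096, 94.006671) px
Planar DLT: solve 8×8 A·h = b for H (H[2,2]=1):
  H  [+815.22306 -478.64371 +226.71059]
  H  [+434.85878 +875.56608 +229.74282]
  H  [+0.00470 -0.50399 +1.00000]
B = K⁻¹H; ‖b₁‖=1.450801, ‖b₂‖=1.450801; λ = 2/(‖b₁‖+‖b₂‖) = 0.689274, sign → tz>0 ⇒ λ=+0.689274
r₁ = λ·B[:,0] = (+0.92473,+0.38061,+0.00324); r₂ = λ·B[:,1] = (-0.35587,+0.86757,-0.34739)
r₃ = r₁×r₂ = (-0.13503,+0.32009,+0.93772); SVD([r₁ r₂ r₃]) → R = UVᵀ:
  R  [+0.92473 -0.35587 -0.13503]
  R  [+0.38061 +0.86757 +0.32009]
  R  [+0.00324 -0.34739 +0.93772]
t = (-0.11557, +0.00442, +0.68927) m
tr R = 2.730015; θ = arccos((tr R − 1)/2) = 0.525631 rad = 30.116°
axis k = ((R−Rᵀ)₃₂, (R−Rᵀ)₁₃, (R−Rᵀ)₂₁) / (2 sinθ) = (-0.665136, -0.137787, +0.733900)
rvec = θ·k = (-0.349616, -0.072425, +0.385760)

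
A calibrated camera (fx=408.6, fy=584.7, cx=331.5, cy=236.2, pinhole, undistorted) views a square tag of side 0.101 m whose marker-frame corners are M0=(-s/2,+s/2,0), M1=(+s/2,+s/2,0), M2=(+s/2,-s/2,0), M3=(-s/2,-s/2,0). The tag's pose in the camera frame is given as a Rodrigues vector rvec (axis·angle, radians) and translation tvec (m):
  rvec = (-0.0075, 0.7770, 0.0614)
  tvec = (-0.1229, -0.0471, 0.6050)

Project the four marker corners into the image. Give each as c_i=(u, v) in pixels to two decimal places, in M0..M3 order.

Intrinsics K: fx=408.6, fy=584.7, cx=331.5, cy=236.2
Marker side s = 0.101 m; corners in marker frame (Z=0):
  M0 = (-0.0505, +0.0505, 0)
  M1 = (+0.0505, +0.0505, 0)
  M2 = (+0.0505, -0.0505, 0)
  M3 = (-0.0505, -0.0505, 0)
rvec = (-0.0075, 0.7770, 0.0614), |rvec| = θ = 0.77946 rad = 44.660°
Rodrigues: sinθ=0.70289, 1−cosθ=0.28871; R = I + sinθ·[k]× + (1−cosθ)·[k]×²:
    [+0.71132 -0.05814 +0.70046]
    [+0.05260 +0.99818 +0.02943]
    [-0.70090 +0.01591 +0.71309]
t = (-0.1229, -0.0471, 0.6050) m
M0: Pc = R·M0+t = (-0.16176, +0.00065, +0.64120); u = 408.6·(-0.16176)/0.64120 + 331.5 = 228.4209, v = 584.7·(+0.00065)/0.64120 + 236.2 = 236.7945
M1: Pc = R·M1+t = (-0.08991, +0.00596, +0.57041); u = 408.6·(-0.08991)/0.57041 + 331.5 = 267.0918, v = 584.7·(+0.00596)/0.57041 + 236.2 = 242.3139
M2: Pc = R·M2+t = (-0.08404, -0.09485, +0.56880); u = 408.6·(-0.08404)/0.56880 + 331.5 = 271.1280, v = 584.7·(-0.09485)/0.56880 + 236.2 = 138.6969
M3: Pc = R·M3+t = (-0.15589, -0.10016, +0.63959); u = 408.6·(-0.15589)/0.63959 + 331.5 = 231.9132, v = 584.7·(-0.10016)/0.63959 + 236.2 = 144.6320

c0=(228.42, 236.79) c1=(267.09, 242.31) c2=(271.13, 138.70) c3=(231.91, 144.63)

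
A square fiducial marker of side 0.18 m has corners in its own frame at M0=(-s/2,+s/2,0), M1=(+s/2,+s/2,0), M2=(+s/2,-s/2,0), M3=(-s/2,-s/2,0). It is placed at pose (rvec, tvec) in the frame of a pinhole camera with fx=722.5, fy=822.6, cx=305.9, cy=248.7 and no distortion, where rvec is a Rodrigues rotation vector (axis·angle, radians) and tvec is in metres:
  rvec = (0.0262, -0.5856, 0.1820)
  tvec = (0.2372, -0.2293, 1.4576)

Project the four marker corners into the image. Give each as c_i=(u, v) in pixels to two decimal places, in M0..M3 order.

Intrinsics K: fx=722.5, fy=822.6, cx=305.9, cy=248.7
Marker side s = 0.18 m; corners in marker frame (Z=0):
  M0 = (-0.0900, +0.0900, 0)
  M1 = (+0.0900, +0.0900, 0)
  M2 = (+0.0900, -0.0900, 0)
  M3 = (-0.0900, -0.0900, 0)
rvec = (0.0262, -0.5856, 0.1820), |rvec| = θ = 0.61379 rad = 35.168°
Rodrigues: sinθ=0.57597, 1−cosθ=0.18253; R = I + sinθ·[k]× + (1−cosθ)·[k]×²:
    [+0.81780 -0.17822 -0.54721]
    [+0.16335 +0.98362 -0.07622]
    [+0.55183 -0.02705 +0.83352]
t = (0.2372, -0.2293, 1.4576) m
M0: Pc = R·M0+t = (+0.14756, -0.15548, +1.40550); u = 722.5·(+0.14756)/1.40550 + 305.9 = 381.7524, v = 822.6·(-0.15548)/1.40550 + 248.7 = 157.7043
M1: Pc = R·M1+t = (+0.29476, -0.12607, +1.50483); u = 722.5·(+0.29476)/1.50483 + 305.9 = 447.4216, v = 822.6·(-0.12607)/1.50483 + 248.7 = 179.7837
M2: Pc = R·M2+t = (+0.32684, -0.30312, +1.50970); u = 722.5·(+0.32684)/1.50970 + 305.9 = 462.3175, v = 822.6·(-0.30312)/1.50970 + 248.7 = 83.5348
M3: Pc = R·M3+t = (+0.17964, -0.33253, +1.41037); u = 722.5·(+0.17964)/1.41037 + 305.9 = 397.9241, v = 822.6·(-0.33253)/1.41037 + 248.7 = 54.7530

c0=(381.75, 157.70) c1=(447.42, 179.78) c2=(462.32, 83.53) c3=(397.92, 54.75)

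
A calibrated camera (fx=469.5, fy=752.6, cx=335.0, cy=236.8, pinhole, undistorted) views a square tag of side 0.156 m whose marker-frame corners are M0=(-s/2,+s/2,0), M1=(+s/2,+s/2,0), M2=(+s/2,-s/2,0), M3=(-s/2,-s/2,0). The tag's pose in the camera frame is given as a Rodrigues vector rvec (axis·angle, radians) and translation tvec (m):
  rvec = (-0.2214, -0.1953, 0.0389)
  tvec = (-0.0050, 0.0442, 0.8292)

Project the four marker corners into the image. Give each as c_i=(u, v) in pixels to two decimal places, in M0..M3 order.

c0=(286.25, 345.91) c1=(374.85, 350.53) c2=(374.68, 213.05) c3=(289.76, 203.77)

Intrinsics K: fx=469.5, fy=752.6, cx=335.0, cy=236.8
Marker side s = 0.156 m; corners in marker frame (Z=0):
  M0 = (-0.0780, +0.0780, 0)
  M1 = (+0.0780, +0.0780, 0)
  M2 = (+0.0780, -0.0780, 0)
  M3 = (-0.0780, -0.0780, 0)
rvec = (-0.2214, -0.1953, 0.0389), |rvec| = θ = 0.29778 rad = 17.062°
Rodrigues: sinθ=0.29340, 1−cosθ=0.04401; R = I + sinθ·[k]× + (1−cosθ)·[k]×²:
    [+0.98032 -0.01687 -0.19670]
    [+0.05979 +0.97492 +0.21437]
    [+0.18815 -0.22191 +0.95674]
t = (-0.0050, 0.0442, 0.8292) m
M0: Pc = R·M0+t = (-0.08278, +0.11558, +0.79721); u = 469.5·(-0.08278)/0.79721 + 335.0 = 286.2485, v = 752.6·(+0.11558)/0.79721 + 236.8 = 345.9121
M1: Pc = R·M1+t = (+0.07015, +0.12491, +0.82657); u = 469.5·(+0.07015)/0.82657 + 335.0 = 374.8456, v = 752.6·(+0.12491)/0.82657 + 236.8 = 350.5297
M2: Pc = R·M2+t = (+0.07278, -0.02718, +0.86119); u = 469.5·(+0.07278)/0.86119 + 335.0 = 374.6784, v = 752.6·(-0.02718)/0.86119 + 236.8 = 213.0468
M3: Pc = R·M3+t = (-0.08015, -0.03651, +0.83183); u = 469.5·(-0.08015)/0.83183 + 335.0 = 289.7625, v = 752.6·(-0.03651)/0.83183 + 236.8 = 203.7701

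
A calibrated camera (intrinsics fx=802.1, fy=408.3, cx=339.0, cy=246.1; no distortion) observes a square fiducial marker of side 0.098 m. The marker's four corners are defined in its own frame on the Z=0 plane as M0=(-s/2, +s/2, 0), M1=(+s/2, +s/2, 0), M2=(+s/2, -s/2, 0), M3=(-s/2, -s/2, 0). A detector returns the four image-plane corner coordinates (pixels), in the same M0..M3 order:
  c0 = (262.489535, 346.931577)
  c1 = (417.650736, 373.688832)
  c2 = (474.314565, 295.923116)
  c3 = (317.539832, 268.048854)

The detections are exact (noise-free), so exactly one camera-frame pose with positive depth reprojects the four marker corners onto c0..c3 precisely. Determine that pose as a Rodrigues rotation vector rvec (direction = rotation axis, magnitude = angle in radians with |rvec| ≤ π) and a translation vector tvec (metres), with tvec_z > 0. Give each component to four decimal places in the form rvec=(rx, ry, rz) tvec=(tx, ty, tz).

Intrinsics K: fx=802.1, fy=408.3, cx=339.0, cy=246.1
Marker side s = 0.098 m; corners in marker frame (Z=0):
  M0 = (-0.0490, +0.0490, 0)
  M1 = (+0.0490, +0.0490, 0)
  M2 = (+0.0490, -0.0490, 0)
  M3 = (-0.0490, -0.0490, 0)
Detected image corners:
  c0 = (262.489535, 346.931577) px
  c1 = (417.650736, 373.688832) px
  c2 = (474.314565, 295.923116) px
  c3 = (317.539832, 268.048854) px
Planar DLT: solve 8×8 A·h = b for H (H[2,2]=1):
  H  [+1627.01597 -518.42547 +368.17611]
  H  [+309.72819 +844.21609 +321.48175]
  H  [+0.09664 +0.14017 +1.00000]
B = K⁻¹H; ‖b₁‖=2.109589, ‖b₂‖=2.109589; λ = 2/(‖b₁‖+‖b₂‖) = 0.474026, sign → tz>0 ⇒ λ=+0.474026
r₁ = λ·B[:,0] = (+0.94218,+0.33198,+0.04581); r₂ = λ·B[:,1] = (-0.33446,+0.94006,+0.06645)
r₃ = r₁×r₂ = (-0.02100,-0.07792,+0.99674); SVD([r₁ r₂ r₃]) → R = UVᵀ:
  R  [+0.94218 -0.33446 -0.02100]
  R  [+0.33198 +0.94006 -0.07792]
  R  [+0.04581 +0.06645 +0.99674]
t = (+0.01724, +0.08752, +0.47403) m
tr R = 2.878977; θ = arccos((tr R − 1)/2) = 0.349663 rad = 20.034°
axis k = ((R−Rᵀ)₃₂, (R−Rᵀ)₁₃, (R−Rᵀ)₂₁) / (2 sinθ) = (+0.210710, -0.097515, +0.972673)
rvec = θ·k = (+0.073677, -0.034098, +0.340107)

rvec=(0.0737, -0.0341, 0.3401) tvec=(0.0172, 0.0875, 0.4740)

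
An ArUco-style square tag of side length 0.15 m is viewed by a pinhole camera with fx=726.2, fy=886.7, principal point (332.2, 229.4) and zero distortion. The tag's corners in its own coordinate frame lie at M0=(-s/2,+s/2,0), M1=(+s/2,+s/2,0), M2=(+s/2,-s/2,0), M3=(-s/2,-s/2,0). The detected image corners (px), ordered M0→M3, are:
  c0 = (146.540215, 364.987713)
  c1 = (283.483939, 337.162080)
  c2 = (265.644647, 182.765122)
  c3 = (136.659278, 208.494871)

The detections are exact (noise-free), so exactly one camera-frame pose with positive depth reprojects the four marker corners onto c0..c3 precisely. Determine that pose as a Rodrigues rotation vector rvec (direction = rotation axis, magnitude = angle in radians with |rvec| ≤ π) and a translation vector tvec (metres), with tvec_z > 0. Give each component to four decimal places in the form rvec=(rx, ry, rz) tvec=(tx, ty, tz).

rvec=(-0.3322, 0.0104, -0.1644) tvec=(-0.1388, 0.0381, 0.8113)

Intrinsics K: fx=726.2, fy=886.7, cx=332.2, cy=229.4
Marker side s = 0.15 m; corners in marker frame (Z=0):
  M0 = (-0.0750, +0.0750, 0)
  M1 = (+0.0750, +0.0750, 0)
  M2 = (+0.0750, -0.0750, 0)
  M3 = (-0.0750, -0.0750, 0)
Detected image corners:
  c0 = (146.540215, 364.987713) px
  c1 = (283.483939, 337.162080) px
  c2 = (265.644647, 182.765122) px
  c3 = (136.659278, 208.494871) px
Planar DLT: solve 8×8 A·h = b for H (H[2,2]=1):
  H  [+889.95545 +8.96226 +207.97710]
  H  [-172.62826 +926.62295 +270.99299]
  H  [+0.02078 -0.40119 +1.00000]
B = K⁻¹H; ‖b₁‖=1.232515, ‖b₂‖=1.232515; λ = 2/(‖b₁‖+‖b₂‖) = 0.811349, sign → tz>0 ⇒ λ=+0.811349
r₁ = λ·B[:,0] = (+0.98659,-0.16232,+0.01686); r₂ = λ·B[:,1] = (+0.15891,+0.93209,-0.32550)
r₃ = r₁×r₂ = (+0.03712,+0.32382,+0.94539); SVD([r₁ r₂ r₃]) → R = UVᵀ:
  R  [+0.98659 +0.15891 +0.03712]
  R  [-0.16232 +0.93209 +0.32382]
  R  [+0.01686 -0.32550 +0.94539]
t = (-0.13879, +0.03806, +0.81135) m
tr R = 2.864076; θ = arccos((tr R − 1)/2) = 0.370799 rad = 21.245°
axis k = ((R−Rᵀ)₃₂, (R−Rᵀ)₁₃, (R−Rᵀ)₂₁) / (2 sinθ) = (-0.895961, +0.027963, -0.443252)
rvec = θ·k = (-0.332221, +0.010369, -0.164358)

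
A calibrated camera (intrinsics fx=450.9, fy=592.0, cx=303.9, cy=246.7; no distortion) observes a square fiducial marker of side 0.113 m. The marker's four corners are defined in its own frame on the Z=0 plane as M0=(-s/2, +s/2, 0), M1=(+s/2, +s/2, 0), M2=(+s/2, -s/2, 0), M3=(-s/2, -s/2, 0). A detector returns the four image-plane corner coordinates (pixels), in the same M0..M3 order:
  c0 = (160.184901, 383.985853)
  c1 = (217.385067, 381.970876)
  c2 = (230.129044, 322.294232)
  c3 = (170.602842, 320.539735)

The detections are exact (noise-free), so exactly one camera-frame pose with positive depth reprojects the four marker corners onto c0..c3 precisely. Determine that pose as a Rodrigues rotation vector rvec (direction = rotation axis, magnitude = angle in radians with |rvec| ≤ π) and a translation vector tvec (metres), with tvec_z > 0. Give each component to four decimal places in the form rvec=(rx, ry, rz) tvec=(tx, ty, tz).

rvec=(0.4824, -0.4597, 0.2041) tvec=(-0.2088, 0.1557, 0.8670)

Intrinsics K: fx=450.9, fy=592.0, cx=303.9, cy=246.7
Marker side s = 0.113 m; corners in marker frame (Z=0):
  M0 = (-0.0565, +0.0565, 0)
  M1 = (+0.0565, +0.0565, 0)
  M2 = (+0.0565, -0.0565, 0)
  M3 = (-0.0565, -0.0565, 0)
Detected image corners:
  c0 = (160.184901, 383.985853) px
  c1 = (217.385067, 381.970876) px
  c2 = (230.129044, 322.294232) px
  c3 = (170.602842, 320.539735) px
Planar DLT: solve 8×8 A·h = b for H (H[2,2]=1):
  H  [+621.84447 -13.21743 +195.31985]
  H  [+189.60146 +706.43496 +352.99638]
  H  [+0.54284 +0.46041 +1.00000]
B = K⁻¹H; ‖b₁‖=1.153344, ‖b₂‖=1.153344; λ = 2/(‖b₁‖+‖b₂‖) = 0.867044, sign → tz>0 ⇒ λ=+0.867044
r₁ = λ·B[:,0] = (+0.87853,+0.08155,+0.47067); r₂ = λ·B[:,1] = (-0.29447,+0.86829,+0.39920)
r₃ = r₁×r₂ = (-0.37612,-0.48930,+0.78684); SVD([r₁ r₂ r₃]) → R = UVᵀ:
  R  [+0.87853 -0.29447 -0.37612]
  R  [+0.08155 +0.86829 -0.48930]
  R  [+0.47067 +0.39920 +0.78684]
t = (-0.20879, +0.15568, +0.86704) m
tr R = 2.533662; θ = arccos((tr R − 1)/2) = 0.696907 rad = 39.930°
axis k = ((R−Rᵀ)₃₂, (R−Rᵀ)₁₃, (R−Rᵀ)₂₁) / (2 sinθ) = (+0.692142, -0.659650, +0.292920)
rvec = θ·k = (+0.482358, -0.459714, +0.204138)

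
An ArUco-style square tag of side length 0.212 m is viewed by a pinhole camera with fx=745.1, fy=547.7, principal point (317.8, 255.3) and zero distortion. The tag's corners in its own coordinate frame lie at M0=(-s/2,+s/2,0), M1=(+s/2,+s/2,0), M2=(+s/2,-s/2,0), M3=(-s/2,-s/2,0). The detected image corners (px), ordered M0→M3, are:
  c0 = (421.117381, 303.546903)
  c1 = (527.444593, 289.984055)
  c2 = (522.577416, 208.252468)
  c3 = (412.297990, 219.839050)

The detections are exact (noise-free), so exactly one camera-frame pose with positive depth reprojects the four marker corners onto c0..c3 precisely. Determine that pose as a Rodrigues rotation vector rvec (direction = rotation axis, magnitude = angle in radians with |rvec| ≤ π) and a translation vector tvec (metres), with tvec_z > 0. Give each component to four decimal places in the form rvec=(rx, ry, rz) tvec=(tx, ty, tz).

Intrinsics K: fx=745.1, fy=547.7, cx=317.8, cy=255.3
Marker side s = 0.212 m; corners in marker frame (Z=0):
  M0 = (-0.1060, +0.1060, 0)
  M1 = (+0.1060, +0.1060, 0)
  M2 = (+0.1060, -0.1060, 0)
  M3 = (-0.1060, -0.1060, 0)
Detected image corners:
  c0 = (421.117381, 303.546903) px
  c1 = (527.444593, 289.984055) px
  c2 = (522.577416, 208.252468) px
  c3 = (412.297990, 219.839050) px
Planar DLT: solve 8×8 A·h = b for H (H[2,2]=1):
  H  [+575.46507 +109.10187 +471.70811]
  H  [-24.26704 +431.86337 +256.03051]
  H  [+0.13754 +0.16344 +1.00000]
B = K⁻¹H; ‖b₁‖=0.734844, ‖b₂‖=0.734844; λ = 2/(‖b₁‖+‖b₂‖) = 1.360833, sign → tz>0 ⇒ λ=+1.360833
r₁ = λ·B[:,0] = (+0.97118,-0.14754,+0.18717); r₂ = λ·B[:,1] = (+0.10440,+0.96935,+0.22242)
r₃ = r₁×r₂ = (-0.21425,-0.19647,+0.95682); SVD([r₁ r₂ r₃]) → R = UVᵀ:
  R  [+0.97118 +0.10440 -0.21425]
  R  [-0.14754 +0.96935 -0.19647]
  R  [+0.18717 +0.22242 +0.95682]
t = (+0.28109, +0.00182, +1.36083) m
tr R = 2.897348; θ = arccos((tr R − 1)/2) = 0.321780 rad = 18.437°
axis k = ((R−Rᵀ)₃₂, (R−Rᵀ)₁₃, (R−Rᵀ)₂₁) / (2 sinθ) = (+0.662258, -0.634637, -0.398310)
rvec = θ·k = (+0.213101, -0.204213, -0.128168)

rvec=(0.2131, -0.2042, -0.1282) tvec=(0.2811, 0.0018, 1.3608)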